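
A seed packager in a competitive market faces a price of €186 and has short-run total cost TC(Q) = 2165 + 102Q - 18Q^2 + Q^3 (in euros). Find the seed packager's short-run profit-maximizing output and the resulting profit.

Profit = -€205 at Q = 14

AVC = 102 - 18Q + Q^2; min AVC = €21 at Q = 9. Since P = €186 ≥ min AVC, the firm produces.
With MC = 102 - 36Q + 3Q^2, P = MC on the upward-sloping part at Q* = 14.
TR = 186·14 = 2604. TC = 2165 + 644 = 2809. Profit = 2604 − 2809 = -€205.
By producing, the firm covers all variable cost plus €1960 of fixed cost; shutting down would lose the full €2165.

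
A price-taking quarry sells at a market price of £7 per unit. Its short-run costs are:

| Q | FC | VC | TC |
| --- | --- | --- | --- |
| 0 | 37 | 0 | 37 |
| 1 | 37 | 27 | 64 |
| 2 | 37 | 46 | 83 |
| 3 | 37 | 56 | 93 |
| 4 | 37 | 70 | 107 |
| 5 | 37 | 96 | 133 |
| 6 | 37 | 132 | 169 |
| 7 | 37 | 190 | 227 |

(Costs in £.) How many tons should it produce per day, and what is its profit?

Compute π = P·Q − TC at each output: Q=0: -37; Q=1: -57; Q=2: -69; Q=3: -72; Q=4: -79; Q=5: -98; Q=6: -127; Q=7: -178.
Profit is highest at Q = 0. Equivalently, the lowest AVC in the table is 70/4 ≈ £17.50 at Q = 4, and P = £7 falls below it — price never covers variable cost, so the firm shuts down and loses only its fixed cost.

Q = 0 (shut down); profit = -£37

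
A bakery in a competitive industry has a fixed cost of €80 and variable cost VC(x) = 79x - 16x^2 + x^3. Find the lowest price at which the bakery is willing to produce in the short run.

€15 per unit

The firm shuts down when price falls below the minimum of average variable cost. AVC = VC/x = 79 - 16x + x^2.
dAVC/dx = -16 + 2x = 0 gives x = 8. min AVC = 79 - 16·8 + 8^2 = 15.
The firm shuts down for any P below €15.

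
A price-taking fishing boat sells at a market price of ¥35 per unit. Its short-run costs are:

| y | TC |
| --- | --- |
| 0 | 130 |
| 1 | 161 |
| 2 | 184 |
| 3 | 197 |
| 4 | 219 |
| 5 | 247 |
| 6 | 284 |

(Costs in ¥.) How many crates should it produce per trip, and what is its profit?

Compute π = P·y − TC at each output: y=0: -130; y=1: -126; y=2: -114; y=3: -92; y=4: -79; y=5: -72; y=6: -74.
Profit is maximized at y = 5. AVC there is 117/5 = ¥23.40 ≤ P, so producing beats shutting down (which would give -¥130).

y = 5; profit = -¥72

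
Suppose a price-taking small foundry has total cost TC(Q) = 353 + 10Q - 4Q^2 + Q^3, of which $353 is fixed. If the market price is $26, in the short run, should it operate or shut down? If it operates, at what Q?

Produce at Q = 4

Strip out fixed cost: VC = 10Q - 4Q^2 + Q^3. Then AVC = 10 - 4Q + Q^2 and MC = 10 - 8Q + 3Q^2.
The AVC parabola has its vertex at Q = 4/2 = 2, where AVC = 10 - 4·2 + 2^2 = $6.
Since P = $26 ≥ min AVC = $6, price covers variable cost and the firm should produce.
Solving P = MC: -16 - 8Q + 3Q^2 = 0 ⇒ Q = -4/3 or 4. On the upward-sloping branch, Q* = 4.
Check: AVC at Q = 4 is $10 ≤ P, so revenue covers variable cost.
Profit = P·Q − TC = 26·4 − 393 = -$289, a loss, but smaller than the $353 fixed cost the firm would lose by shutting down.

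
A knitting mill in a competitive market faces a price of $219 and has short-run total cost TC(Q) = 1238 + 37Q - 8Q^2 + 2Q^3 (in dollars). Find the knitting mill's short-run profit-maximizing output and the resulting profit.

Profit = -$258 at Q = 7

AVC = 37 - 8Q + 2Q^2; min AVC = $29 at Q = 2. Since P = $219 ≥ min AVC, the firm produces.
MC = 37 - 16Q + 6Q^2. Setting P = MC and taking the root on the rising branch gives Q* = 7.
TR = 219·7 = 1533. TC = 1238 + 553 = 1791. Profit = 1533 − 1791 = -$258.
Shutting down would mean losing the fixed cost of $1238, so operating at a loss of $258 is better by $980.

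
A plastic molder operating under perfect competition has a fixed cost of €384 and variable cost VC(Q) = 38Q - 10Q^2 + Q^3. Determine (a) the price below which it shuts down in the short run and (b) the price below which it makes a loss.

AVC = 38 - 10Q + Q^2; minimized at Q = 5, giving min AVC = €13. That is the shutdown price.
ATC = 384/Q + 38 - 10Q + Q^2. Setting dATC/dQ = −384/Q^2 − 10 + 2Q = 0 gives Q = 8 (since 2·8^3 − 10·8^2 = 384).
min ATC = 384/8 + 38 − 10·8 + 8^2 = €70. That is the break-even price.
Between these two prices the firm operates at a loss; above €70 it earns a profit.

Shutdown price = €13; break-even price = €70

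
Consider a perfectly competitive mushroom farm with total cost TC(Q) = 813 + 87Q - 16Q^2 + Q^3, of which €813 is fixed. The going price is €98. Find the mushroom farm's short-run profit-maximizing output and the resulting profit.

Profit = -€87 at Q = 11

AVC = 87 - 16Q + Q^2; min AVC = €23 at Q = 8. Since P = €98 ≥ min AVC, the firm produces.
MC = 87 - 32Q + 3Q^2. Setting P = MC and taking the root on the rising branch gives Q* = 11.
TR = 98·11 = 1078. TC = 813 + 352 = 1165. Profit = 1078 − 1165 = -€87.
By producing, the firm covers all variable cost plus €726 of fixed cost; shutting down would lose the full €813.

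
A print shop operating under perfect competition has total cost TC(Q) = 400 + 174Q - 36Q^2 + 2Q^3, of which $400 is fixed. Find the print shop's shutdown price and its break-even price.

AVC = 174 - 36Q + 2Q^2; minimized at Q = 9, giving min AVC = $12. That is the shutdown price.
ATC = 400/Q + 174 - 36Q + 2Q^2. Setting dATC/dQ = −400/Q^2 − 36 + 4Q = 0 gives Q = 10 (since 4·10^3 − 36·10^2 = 400).
min ATC = 400/10 + 174 − 36·10 + 2·10^2 = $54. That is the break-even price.
For $12 ≤ P < $54 the firm produces at a loss; below $12 it shuts down.

Shutdown price = $12; break-even price = $54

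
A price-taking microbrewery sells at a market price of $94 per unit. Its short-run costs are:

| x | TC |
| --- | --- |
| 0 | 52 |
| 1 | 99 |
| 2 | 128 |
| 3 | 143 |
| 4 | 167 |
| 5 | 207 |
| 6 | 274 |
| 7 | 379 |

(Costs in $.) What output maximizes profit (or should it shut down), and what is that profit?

Profit at each row (π = 94x − TC): x=0: -52; x=1: -5; x=2: 60; x=3: 139; x=4: 209; x=5: 263; x=6: 290; x=7: 279.
Profit is maximized at x = 6. AVC there is 222/6 = $37 ≤ P, so producing beats shutting down (which would give -$52).

x = 6; profit = $290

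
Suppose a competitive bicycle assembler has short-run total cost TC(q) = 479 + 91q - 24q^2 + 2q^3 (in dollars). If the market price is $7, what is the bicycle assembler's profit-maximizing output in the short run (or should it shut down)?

Variable cost is VC = 91q - 24q^2 + 2q^3, so AVC = VC/q = 91 - 24q + 2q^2 and MC = dTC/dq = 91 - 48q + 6q^2.
The AVC parabola has its vertex at q = 24/4 = 6, where AVC = 91 - 24·6 + 2·6^2 = $19.
Since P = $7 < min AVC = $19, price fails to cover variable cost at any output.
Best response: produce nothing and absorb the $479 fixed cost.

Shut down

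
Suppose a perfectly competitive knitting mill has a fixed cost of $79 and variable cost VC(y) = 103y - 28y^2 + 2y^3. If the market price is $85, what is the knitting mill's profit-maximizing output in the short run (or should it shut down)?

Produce at y = 9

From TC, MC = TC'(y) = 103 - 56y + 6y^2 and AVC = VC/y = 103 - 28y + 2y^2.
AVC hits its minimum where MC = AVC, at y = 7, giving min AVC = 103 - 28·7 + 2·7^2 = $5.
Since P = $85 ≥ min AVC = $5, price covers variable cost and the firm should produce.
Set P = MC: 85 = 103 - 56y + 6y^2 → 18 - 56y + 6y^2 = 0. The roots are y = 1/3 and y = 9; the profit-maximizing output is on the rising part of MC, so y* = 9.
Check: AVC at y = 9 is $13 ≤ P, so revenue covers variable cost.
Profit = P·y − TC = 85·9 − 196 = $569.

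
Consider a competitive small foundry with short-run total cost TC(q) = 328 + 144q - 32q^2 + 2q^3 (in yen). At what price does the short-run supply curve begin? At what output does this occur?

Short-run supply begins at min AVC. From VC = 144q - 32q^2 + 2q^3, AVC = 144 - 32q + 2q^2.
dAVC/dq = -32 + 4q = 0 gives q = 8. min AVC = 144 - 32·8 + 2·8^2 = 16.
For P < ¥16 the firm produces nothing.

¥16 per unit, at q = 8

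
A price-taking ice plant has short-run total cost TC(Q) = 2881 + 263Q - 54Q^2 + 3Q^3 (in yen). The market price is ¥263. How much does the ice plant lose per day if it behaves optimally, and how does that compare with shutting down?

Profit = -¥289 at Q = 12

AVC = 263 - 54Q + 3Q^2 has its minimum ¥20 at Q = 9; price ¥263 clears that bar, so the firm operates.
With MC = 263 - 108Q + 9Q^2, P = MC on the upward-sloping part at Q* = 12.
TR = 263·12 = 3156. TC = 2881 + 564 = 3445. Profit = 3156 − 3445 = -¥289.
Shutting down would mean losing the fixed cost of ¥2881, so operating at a loss of ¥289 is better by ¥2592.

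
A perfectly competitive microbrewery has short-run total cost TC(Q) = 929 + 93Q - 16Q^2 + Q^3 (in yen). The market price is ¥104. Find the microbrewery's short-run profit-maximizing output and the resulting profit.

Profit = -¥203 at Q = 11

AVC = 93 - 16Q + Q^2; min AVC = ¥29 at Q = 8. Since P = ¥104 ≥ min AVC, the firm produces.
MC = 93 - 32Q + 3Q^2. Setting P = MC and taking the root on the rising branch gives Q* = 11.
TR = 104·11 = 1144. TC = 929 + 418 = 1347. Profit = 1144 − 1347 = -¥203.
Shutting down would mean losing the fixed cost of ¥929, so operating at a loss of ¥203 is better by ¥726.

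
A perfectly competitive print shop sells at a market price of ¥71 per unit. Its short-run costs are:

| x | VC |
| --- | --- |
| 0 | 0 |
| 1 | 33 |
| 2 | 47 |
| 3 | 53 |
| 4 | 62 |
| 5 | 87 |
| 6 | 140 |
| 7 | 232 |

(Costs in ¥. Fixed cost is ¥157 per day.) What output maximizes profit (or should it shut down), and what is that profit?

x = 6; profit = ¥129

Tabulate TR − TC: x=0: -157; x=1: -119; x=2: -62; x=3: 3; x=4: 65; x=5: 111; x=6: 129; x=7: 108.
Profit is maximized at x = 6. AVC there is 140/6 = ¥23.33 ≤ P, so producing beats shutting down (which would give -¥157).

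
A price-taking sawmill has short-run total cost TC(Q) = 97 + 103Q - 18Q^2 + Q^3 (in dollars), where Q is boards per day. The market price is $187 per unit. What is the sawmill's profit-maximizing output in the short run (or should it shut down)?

Produce at Q = 14

From TC, MC = TC'(Q) = 103 - 36Q + 3Q^2 and AVC = VC/Q = 103 - 18Q + Q^2.
AVC is minimized where dAVC/dQ = -18 + 2Q = 0, at Q = 9; min AVC = 103 - 18·9 + 9^2 = $22.
Since P = $187 ≥ min AVC = $22, price covers variable cost and the firm should produce.
Set P = MC: 187 = 103 - 36Q + 3Q^2 → -84 - 36Q + 3Q^2 = 0. The roots are Q = -2 and Q = 14; the profit-maximizing output is on the rising part of MC, so Q* = 14.
Check: AVC at Q = 14 is $47 ≤ P, so revenue covers variable cost.
Profit = P·Q − TC = 187·14 − 755 = $1863.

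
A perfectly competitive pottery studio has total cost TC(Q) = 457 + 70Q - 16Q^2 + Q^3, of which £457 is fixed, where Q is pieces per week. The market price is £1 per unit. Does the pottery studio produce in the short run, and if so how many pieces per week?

Shut down

From TC, MC = TC'(Q) = 70 - 32Q + 3Q^2 and AVC = VC/Q = 70 - 16Q + Q^2.
AVC hits its minimum where MC = AVC, at Q = 8, giving min AVC = 70 - 16·8 + 8^2 = £6.
With P < min AVC (£1 < £6), every unit sold adds to the loss.
Best response: produce nothing and absorb the £457 fixed cost.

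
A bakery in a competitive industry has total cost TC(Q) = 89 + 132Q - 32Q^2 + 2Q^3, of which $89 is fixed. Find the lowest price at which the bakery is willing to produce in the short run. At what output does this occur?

$4 per unit, at Q = 8

The firm shuts down when price falls below the minimum of average variable cost. AVC = VC/Q = 132 - 32Q + 2Q^2.
dAVC/dQ = -32 + 4Q = 0 gives Q = 8. min AVC = 132 - 32·8 + 2·8^2 = 4.
For P < $4 the firm produces nothing.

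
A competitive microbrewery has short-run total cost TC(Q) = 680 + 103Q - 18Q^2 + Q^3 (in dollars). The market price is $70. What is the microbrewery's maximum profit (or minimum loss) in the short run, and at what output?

Profit = -$196 at Q = 11

AVC = 103 - 18Q + Q^2 has its minimum $22 at Q = 9; price $70 clears that bar, so the firm operates.
With MC = 103 - 36Q + 3Q^2, P = MC on the upward-sloping part at Q* = 11.
TR = 70·11 = 770. TC = 680 + 286 = 966. Profit = 770 − 966 = -$196.
That loss of $196 beats the $680 the firm would lose by shutting down; producing recovers $484 of fixed cost.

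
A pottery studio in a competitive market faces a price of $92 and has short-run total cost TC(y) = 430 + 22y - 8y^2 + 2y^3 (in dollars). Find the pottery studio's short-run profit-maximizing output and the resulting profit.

AVC = 22 - 8y + 2y^2; min AVC = $14 at y = 2. Since P = $92 ≥ min AVC, the firm produces.
MC = 22 - 16y + 6y^2. Setting P = MC and taking the root on the rising branch gives y* = 5.
TR = 92·5 = 460. TC = 430 + 160 = 590. Profit = 460 − 590 = -$130.
By producing, the firm covers all variable cost plus $300 of fixed cost; shutting down would lose the full $430.

Profit = -$130 at y = 5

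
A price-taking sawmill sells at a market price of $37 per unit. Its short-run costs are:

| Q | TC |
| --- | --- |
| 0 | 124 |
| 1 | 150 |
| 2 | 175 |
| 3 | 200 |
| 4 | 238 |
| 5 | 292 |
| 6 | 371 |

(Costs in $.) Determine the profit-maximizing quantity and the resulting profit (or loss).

Compute π = P·Q − TC at each output: Q=0: -124; Q=1: -113; Q=2: -101; Q=3: -89; Q=4: -90; Q=5: -107; Q=6: -149.
Profit is maximized at Q = 3. AVC there is 76/3 = $25.33 ≤ P, so producing beats shutting down (which would give -$124).

Q = 3; profit = -$89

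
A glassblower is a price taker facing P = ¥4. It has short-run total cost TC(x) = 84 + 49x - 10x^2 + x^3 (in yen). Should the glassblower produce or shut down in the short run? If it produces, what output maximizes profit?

Shut down

From TC, MC = TC'(x) = 49 - 20x + 3x^2 and AVC = VC/x = 49 - 10x + x^2.
The AVC parabola has its vertex at x = 10/2 = 5, where AVC = 49 - 10·5 + 5^2 = ¥24.
P = ¥4 lies below min AVC = ¥24; no output level covers variable cost.
Shutting down limits the loss to fixed cost, ¥84.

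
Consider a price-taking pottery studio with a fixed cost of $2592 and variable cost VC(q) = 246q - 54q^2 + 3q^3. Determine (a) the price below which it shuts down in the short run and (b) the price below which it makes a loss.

Shutdown price = $3; break-even price = $246

Shutdown price = min AVC. AVC = 246 - 54q + 3q^2, with vertex at q = 9 and minimum $3.
ATC = 2592/q + 246 - 54q + 3q^2. Setting dATC/dq = −2592/q^2 − 54 + 6q = 0 gives q = 12 (since 6·12^3 − 54·12^2 = 2592).
min ATC = 2592/12 + 246 − 54·12 + 3·12^2 = $246. That is the break-even price.
For $3 ≤ P < $246 the firm produces at a loss; below $3 it shuts down.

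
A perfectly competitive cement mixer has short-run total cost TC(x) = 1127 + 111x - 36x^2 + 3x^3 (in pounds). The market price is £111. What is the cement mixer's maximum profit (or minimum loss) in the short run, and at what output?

Profit = -£359 at x = 8

AVC = 111 - 36x + 3x^2; min AVC = £3 at x = 6. Since P = £111 ≥ min AVC, the firm produces.
With MC = 111 - 72x + 9x^2, P = MC on the upward-sloping part at x* = 8.
TR = 111·8 = 888. TC = 1127 + 120 = 1247. Profit = 888 − 1247 = -£359.
By producing, the firm covers all variable cost plus £768 of fixed cost; shutting down would lose the full £1127.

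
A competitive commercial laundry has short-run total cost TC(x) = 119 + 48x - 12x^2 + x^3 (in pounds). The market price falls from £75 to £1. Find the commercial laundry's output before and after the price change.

Output falls from 9 to 0 (the firm shuts down)

AVC = 48 - 12x + x^2, minimized at x = 6 where min AVC = £12. MC = 48 - 24x + 3x^2.
At P = £75 ≥ min AVC, set P = MC on the rising branch: x = 9.
At P = £1 < min AVC = £12, price no longer covers variable cost at any output, so the firm shuts down: x = 0.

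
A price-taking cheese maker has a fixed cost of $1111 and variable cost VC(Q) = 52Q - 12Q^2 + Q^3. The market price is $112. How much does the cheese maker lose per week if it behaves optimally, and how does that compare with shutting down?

AVC = 52 - 12Q + Q^2 has its minimum $16 at Q = 6; price $112 clears that bar, so the firm operates.
With MC = 52 - 24Q + 3Q^2, P = MC on the upward-sloping part at Q* = 10.
TR = 112·10 = 1120. TC = 1111 + 320 = 1431. Profit = 1120 − 1431 = -$311.
That loss of $311 beats the $1111 the firm would lose by shutting down; producing recovers $800 of fixed cost.

Profit = -$311 at Q = 10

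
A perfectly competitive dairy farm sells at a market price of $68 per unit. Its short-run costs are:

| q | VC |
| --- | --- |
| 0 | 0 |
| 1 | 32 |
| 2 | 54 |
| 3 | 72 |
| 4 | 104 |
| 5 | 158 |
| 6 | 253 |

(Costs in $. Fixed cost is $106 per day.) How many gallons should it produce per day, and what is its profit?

Compute π = P·q − TC at each output: q=0: -106; q=1: -70; q=2: -24; q=3: 26; q=4: 62; q=5: 76; q=6: 49.
Profit is maximized at q = 5. AVC there is 158/5 = $31.60 ≤ P, so producing beats shutting down (which would give -$106).

q = 5; profit = $76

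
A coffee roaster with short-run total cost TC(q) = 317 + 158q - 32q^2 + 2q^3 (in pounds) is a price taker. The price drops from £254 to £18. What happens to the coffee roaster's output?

MC = 158 - 64q + 6q^2; the shutdown threshold is min AVC = £30 (at q = 8).
With P = £254 above the shutdown price, P = MC gives q = 12.
At P = £18 < min AVC = £30, price no longer covers variable cost at any output, so the firm shuts down: q = 0.

Output falls from 12 to 0 (the firm shuts down)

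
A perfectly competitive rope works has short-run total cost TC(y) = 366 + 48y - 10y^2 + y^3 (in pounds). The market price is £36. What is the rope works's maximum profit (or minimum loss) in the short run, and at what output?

Profit = -£294 at y = 6

AVC = 48 - 10y + y^2 has its minimum £23 at y = 5; price £36 clears that bar, so the firm operates.
With MC = 48 - 20y + 3y^2, P = MC on the upward-sloping part at y* = 6.
TR = 36·6 = 216. TC = 366 + 144 = 510. Profit = 216 − 510 = -£294.
By producing, the firm covers all variable cost plus £72 of fixed cost; shutting down would lose the full £366.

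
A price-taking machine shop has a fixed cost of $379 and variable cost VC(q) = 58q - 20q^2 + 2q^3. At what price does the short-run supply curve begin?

$8 per unit

The shutdown price is the minimum of AVC. VC = 58q - 20q^2 + 2q^3, so AVC = 58 - 20q + 2q^2.
At the minimum of AVC, MC = AVC. MC = 58 - 40q + 6q^2; setting MC = AVC gives 4q^2 - 20q = 0, so q = 5. min AVC = 8.
So the shutdown price is $8.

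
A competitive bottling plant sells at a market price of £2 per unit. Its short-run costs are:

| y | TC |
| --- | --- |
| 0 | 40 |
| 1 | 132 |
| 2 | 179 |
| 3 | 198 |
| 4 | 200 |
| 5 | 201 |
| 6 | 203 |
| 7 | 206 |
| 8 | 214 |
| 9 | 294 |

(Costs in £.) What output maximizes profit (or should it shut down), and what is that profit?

Compute π = P·y − TC at each output: y=0: -40; y=1: -130; y=2: -175; y=3: -192; y=4: -192; y=5: -191; y=6: -191; y=7: -192; y=8: -198; y=9: -276.
Profit is highest at y = 0. Equivalently, the lowest AVC in the table is 174/8 ≈ £21.75 at y = 8, and P = £2 falls below it — price never covers variable cost, so the firm shuts down and loses only its fixed cost.

y = 0 (shut down); profit = -£40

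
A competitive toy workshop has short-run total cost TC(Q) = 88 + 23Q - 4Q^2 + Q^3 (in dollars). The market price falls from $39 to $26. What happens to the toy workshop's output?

Output falls from 4 to 3

AVC = 23 - 4Q + Q^2, minimized at Q = 2 where min AVC = $19. MC = 23 - 8Q + 3Q^2.
At P = $39 ≥ min AVC, set P = MC on the rising branch: Q = 4.
At P = $26 ≥ min AVC, set P = MC: Q = 3. The firm stays open but cuts output.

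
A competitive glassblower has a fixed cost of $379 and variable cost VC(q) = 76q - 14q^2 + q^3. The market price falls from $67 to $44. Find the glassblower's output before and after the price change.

Output falls from 9 to 8

AVC = 76 - 14q + q^2, minimized at q = 7 where min AVC = $27. MC = 76 - 28q + 3q^2.
At P = $67 ≥ min AVC, set P = MC on the rising branch: q = 9.
At P = $44 ≥ min AVC, set P = MC: q = 8. The firm stays open but cuts output.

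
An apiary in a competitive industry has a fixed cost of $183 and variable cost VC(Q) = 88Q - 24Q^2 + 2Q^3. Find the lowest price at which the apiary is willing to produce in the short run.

The firm shuts down when price falls below the minimum of average variable cost. AVC = VC/Q = 88 - 24Q + 2Q^2.
At the minimum of AVC, MC = AVC. MC = 88 - 48Q + 6Q^2; setting MC = AVC gives 4Q^2 - 24Q = 0, so Q = 6. min AVC = 16.
So the shutdown price is $16.

$16 per unit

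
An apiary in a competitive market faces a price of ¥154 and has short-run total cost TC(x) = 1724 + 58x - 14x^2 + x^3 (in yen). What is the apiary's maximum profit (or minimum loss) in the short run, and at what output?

AVC = 58 - 14x + x^2; min AVC = ¥9 at x = 7. Since P = ¥154 ≥ min AVC, the firm produces.
MC = 58 - 28x + 3x^2. Setting P = MC and taking the root on the rising branch gives x* = 12.
TR = 154·12 = 1848. TC = 1724 + 408 = 2132. Profit = 1848 − 2132 = -¥284.
Shutting down would mean losing the fixed cost of ¥1724, so operating at a loss of ¥284 is better by ¥1440.

Profit = -¥284 at x = 12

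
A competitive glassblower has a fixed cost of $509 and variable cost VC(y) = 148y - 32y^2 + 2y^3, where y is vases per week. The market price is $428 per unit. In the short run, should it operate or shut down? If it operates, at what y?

From TC, MC = TC'(y) = 148 - 64y + 6y^2 and AVC = VC/y = 148 - 32y + 2y^2.
The AVC parabola has its vertex at y = 32/4 = 8, where AVC = 148 - 32·8 + 2·8^2 = $20.
P = $428 exceeds min AVC = $20, so the firm stays open.
P = MC gives -280 - 64y + 6y^2 = 0, with roots -10/3 and 14. Take the larger (rising MC): y* = 14.
Check: AVC at y = 14 is $92 ≤ P, so revenue covers variable cost.
Profit = P·y − TC = 428·14 − 1797 = $4195.

Produce at y = 14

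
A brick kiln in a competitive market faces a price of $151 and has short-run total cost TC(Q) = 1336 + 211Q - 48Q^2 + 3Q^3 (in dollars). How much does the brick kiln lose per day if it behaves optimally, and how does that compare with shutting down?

Profit = -$136 at Q = 10

AVC = 211 - 48Q + 3Q^2 has its minimum $19 at Q = 8; price $151 clears that bar, so the firm operates.
MC = 211 - 96Q + 9Q^2. Setting P = MC and taking the root on the rising branch gives Q* = 10.
TR = 151·10 = 1510. TC = 1336 + 310 = 1646. Profit = 1510 − 1646 = -$136.
Shutting down would mean losing the fixed cost of $1336, so operating at a loss of $136 is better by $1200.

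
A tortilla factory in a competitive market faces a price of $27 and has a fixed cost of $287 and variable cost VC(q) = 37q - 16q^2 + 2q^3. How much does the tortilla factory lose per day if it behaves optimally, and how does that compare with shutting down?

Profit = -$187 at q = 5

AVC = 37 - 16q + 2q^2; min AVC = $5 at q = 4. Since P = $27 ≥ min AVC, the firm produces.
MC = 37 - 32q + 6q^2. Setting P = MC and taking the root on the rising branch gives q* = 5.
TR = 27·5 = 135. TC = 287 + 35 = 322. Profit = 135 − 322 = -$187.
By producing, the firm covers all variable cost plus $100 of fixed cost; shutting down would lose the full $287.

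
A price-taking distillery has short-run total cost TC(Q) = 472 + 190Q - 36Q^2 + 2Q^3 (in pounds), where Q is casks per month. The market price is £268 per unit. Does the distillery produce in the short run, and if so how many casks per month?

Produce at Q = 13

Strip out fixed cost: VC = 190Q - 36Q^2 + 2Q^3. Then AVC = 190 - 36Q + 2Q^2 and MC = 190 - 72Q + 6Q^2.
AVC is minimized where dAVC/dQ = -36 + 4Q = 0, at Q = 9; min AVC = 190 - 36·9 + 2·9^2 = £28.
Since P = £268 ≥ min AVC = £28, price covers variable cost and the firm should produce.
P = MC gives -78 - 72Q + 6Q^2 = 0, with roots -1 and 13. Take the larger (rising MC): Q* = 13.
Check: AVC at Q = 13 is £60 ≤ P, so revenue covers variable cost.
Profit = P·Q − TC = 268·13 − 1252 = £2232.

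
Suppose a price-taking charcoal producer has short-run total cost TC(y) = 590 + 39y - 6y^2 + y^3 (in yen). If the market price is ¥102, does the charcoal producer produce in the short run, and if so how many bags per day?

Produce at y = 7

From TC, MC = TC'(y) = 39 - 12y + 3y^2 and AVC = VC/y = 39 - 6y + y^2.
The AVC parabola has its vertex at y = 6/2 = 3, where AVC = 39 - 6·3 + 3^2 = ¥30.
Since P = ¥102 ≥ min AVC = ¥30, price covers variable cost and the firm should produce.
P = MC gives -63 - 12y + 3y^2 = 0, with roots -3 and 7. Take the larger (rising MC): y* = 7.
Check: AVC at y = 7 is ¥46 ≤ P, so revenue covers variable cost.
Profit = P·y − TC = 102·7 − 912 = -¥198, a loss, but smaller than the ¥590 fixed cost the firm would lose by shutting down.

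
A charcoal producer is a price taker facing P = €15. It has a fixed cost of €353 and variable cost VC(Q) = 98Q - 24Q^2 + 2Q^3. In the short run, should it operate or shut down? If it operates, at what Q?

Shut down

Variable cost is VC = 98Q - 24Q^2 + 2Q^3, so AVC = VC/Q = 98 - 24Q + 2Q^2 and MC = dTC/dQ = 98 - 48Q + 6Q^2.
The AVC parabola has its vertex at Q = 24/4 = 6, where AVC = 98 - 24·6 + 2·6^2 = €26.
With P < min AVC (€15 < €26), every unit sold adds to the loss.
Shutting down limits the loss to fixed cost, €353.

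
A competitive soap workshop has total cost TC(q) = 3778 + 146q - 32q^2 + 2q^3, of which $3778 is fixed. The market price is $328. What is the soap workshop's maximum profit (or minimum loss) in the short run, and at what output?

Profit = -$398 at q = 13

AVC = 146 - 32q + 2q^2; min AVC = $18 at q = 8. Since P = $328 ≥ min AVC, the firm produces.
With MC = 146 - 64q + 6q^2, P = MC on the upward-sloping part at q* = 13.
TR = 328·13 = 4264. TC = 3778 + 884 = 4662. Profit = 4264 − 4662 = -$398.
By producing, the firm covers all variable cost plus $3380 of fixed cost; shutting down would lose the full $3778.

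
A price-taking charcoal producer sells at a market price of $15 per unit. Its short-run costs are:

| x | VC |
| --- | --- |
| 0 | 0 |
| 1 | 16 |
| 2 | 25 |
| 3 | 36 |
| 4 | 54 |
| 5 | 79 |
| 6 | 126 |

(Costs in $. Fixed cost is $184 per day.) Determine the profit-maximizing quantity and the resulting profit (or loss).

Tabulate TR − TC: x=0: -184; x=1: -185; x=2: -179; x=3: -175; x=4: -178; x=5: -188; x=6: -220.
Profit is maximized at x = 3. AVC there is 36/3 = $12 ≤ P, so producing beats shutting down (which would give -$184).

x = 3; profit = -$175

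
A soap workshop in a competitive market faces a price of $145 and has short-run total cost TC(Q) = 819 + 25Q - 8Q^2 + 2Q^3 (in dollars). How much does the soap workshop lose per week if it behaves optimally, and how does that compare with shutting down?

AVC = 25 - 8Q + 2Q^2; min AVC = $17 at Q = 2. Since P = $145 ≥ min AVC, the firm produces.
MC = 25 - 16Q + 6Q^2. Setting P = MC and taking the root on the rising branch gives Q* = 6.
TR = 145·6 = 870. TC = 819 + 294 = 1113. Profit = 870 − 1113 = -$243.
Shutting down would mean losing the fixed cost of $819, so operating at a loss of $243 is better by $576.

Profit = -$243 at Q = 6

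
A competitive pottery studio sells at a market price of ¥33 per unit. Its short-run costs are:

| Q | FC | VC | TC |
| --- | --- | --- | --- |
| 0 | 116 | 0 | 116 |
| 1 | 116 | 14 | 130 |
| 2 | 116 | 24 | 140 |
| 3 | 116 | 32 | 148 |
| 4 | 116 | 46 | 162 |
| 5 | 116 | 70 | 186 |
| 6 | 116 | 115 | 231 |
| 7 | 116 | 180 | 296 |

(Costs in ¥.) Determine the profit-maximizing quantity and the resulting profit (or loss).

Q = 5; profit = -¥21

Profit at each row (π = 33Q − TC): Q=0: -116; Q=1: -97; Q=2: -74; Q=3: -49; Q=4: -30; Q=5: -21; Q=6: -33; Q=7: -65.
Profit is maximized at Q = 5. AVC there is 70/5 = ¥14 ≤ P, so producing beats shutting down (which would give -¥116).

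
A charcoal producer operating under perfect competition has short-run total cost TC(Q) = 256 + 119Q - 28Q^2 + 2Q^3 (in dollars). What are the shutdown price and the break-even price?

Shutdown price = min AVC. AVC = 119 - 28Q + 2Q^2, with vertex at Q = 7 and minimum $21.
ATC = 256/Q + 119 - 28Q + 2Q^2. Setting dATC/dQ = −256/Q^2 − 28 + 4Q = 0 gives Q = 8 (since 4·8^3 − 28·8^2 = 256).
min ATC = 256/8 + 119 − 28·8 + 2·8^2 = $55. That is the break-even price.
Between these two prices the firm operates at a loss; above $55 it earns a profit.

Shutdown price = $21; break-even price = $55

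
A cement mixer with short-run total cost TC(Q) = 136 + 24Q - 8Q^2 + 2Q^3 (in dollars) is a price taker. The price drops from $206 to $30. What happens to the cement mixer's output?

AVC = 24 - 8Q + 2Q^2, minimized at Q = 2 where min AVC = $16. MC = 24 - 16Q + 6Q^2.
At P = $206 ≥ min AVC, set P = MC on the rising branch: Q = 7.
At P = $30 ≥ min AVC, set P = MC: Q = 3. The firm stays open but cuts output.

Output falls from 7 to 3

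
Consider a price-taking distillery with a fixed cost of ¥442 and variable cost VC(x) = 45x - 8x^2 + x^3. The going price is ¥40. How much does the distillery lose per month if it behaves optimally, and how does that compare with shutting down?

AVC = 45 - 8x + x^2; min AVC = ¥29 at x = 4. Since P = ¥40 ≥ min AVC, the firm produces.
With MC = 45 - 16x + 3x^2, P = MC on the upward-sloping part at x* = 5.
TR = 40·5 = 200. TC = 442 + 150 = 592. Profit = 200 − 592 = -¥392.
That loss of ¥392 beats the ¥442 the firm would lose by shutting down; producing recovers ¥50 of fixed cost.

Profit = -¥392 at x = 5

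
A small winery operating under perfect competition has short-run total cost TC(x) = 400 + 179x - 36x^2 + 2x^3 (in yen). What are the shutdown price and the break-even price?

Shutdown price = ¥17; break-even price = ¥59

Shutdown price = min AVC. AVC = 179 - 36x + 2x^2, with vertex at x = 9 and minimum ¥17.
ATC = 400/x + 179 - 36x + 2x^2. Setting dATC/dx = −400/x^2 − 36 + 4x = 0 gives x = 10 (since 4·10^3 − 36·10^2 = 400).
min ATC = 400/10 + 179 − 36·10 + 2·10^2 = ¥59. That is the break-even price.
Between these two prices the firm operates at a loss; above ¥59 it earns a profit.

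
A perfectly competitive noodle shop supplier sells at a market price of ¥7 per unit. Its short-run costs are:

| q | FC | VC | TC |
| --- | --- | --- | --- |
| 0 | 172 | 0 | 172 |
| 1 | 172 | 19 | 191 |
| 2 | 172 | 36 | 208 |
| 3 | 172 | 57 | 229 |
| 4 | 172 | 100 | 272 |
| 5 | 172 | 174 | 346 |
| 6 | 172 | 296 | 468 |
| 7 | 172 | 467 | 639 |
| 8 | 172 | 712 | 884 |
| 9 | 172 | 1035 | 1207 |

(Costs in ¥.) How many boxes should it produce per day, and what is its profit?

q = 0 (shut down); profit = -¥172

Tabulate TR − TC: q=0: -172; q=1: -184; q=2: -194; q=3: -208; q=4: -244; q=5: -311; q=6: -426; q=7: -590; q=8: -828; q=9: -1144.
Profit is highest at q = 0. Equivalently, the lowest AVC in the table is 36/2 ≈ ¥18 at q = 2, and P = ¥7 falls below it — price never covers variable cost, so the firm shuts down and loses only its fixed cost.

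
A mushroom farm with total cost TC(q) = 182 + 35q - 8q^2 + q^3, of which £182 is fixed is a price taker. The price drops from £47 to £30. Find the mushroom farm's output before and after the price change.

Output falls from 6 to 5

MC = 35 - 16q + 3q^2; the shutdown threshold is min AVC = £19 (at q = 4).
With P = £47 above the shutdown price, P = MC gives q = 6.
At P = £30 ≥ min AVC, set P = MC: q = 5. The firm stays open but cuts output.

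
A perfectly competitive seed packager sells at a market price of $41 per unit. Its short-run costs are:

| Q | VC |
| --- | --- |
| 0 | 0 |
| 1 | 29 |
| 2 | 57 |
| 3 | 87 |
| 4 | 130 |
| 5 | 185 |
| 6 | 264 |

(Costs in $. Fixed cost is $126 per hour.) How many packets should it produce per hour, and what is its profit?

Q = 3; profit = -$90

Compute π = P·Q − TC at each output: Q=0: -126; Q=1: -114; Q=2: -101; Q=3: -90; Q=4: -92; Q=5: -106; Q=6: -144.
Profit is maximized at Q = 3. AVC there is 87/3 = $29 ≤ P, so producing beats shutting down (which would give -$126).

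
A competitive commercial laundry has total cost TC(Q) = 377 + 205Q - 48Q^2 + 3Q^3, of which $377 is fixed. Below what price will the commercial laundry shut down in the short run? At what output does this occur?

Short-run supply begins at min AVC. From VC = 205Q - 48Q^2 + 3Q^3, AVC = 205 - 48Q + 3Q^2.
dAVC/dQ = -48 + 6Q = 0 gives Q = 8. min AVC = 205 - 48·8 + 3·8^2 = 13.
For P < $13 the firm produces nothing.

$13 per unit, at Q = 8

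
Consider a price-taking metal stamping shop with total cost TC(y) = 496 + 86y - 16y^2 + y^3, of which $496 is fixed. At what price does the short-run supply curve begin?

$22 per unit

Short-run supply begins at min AVC. From VC = 86y - 16y^2 + y^3, AVC = 86 - 16y + y^2.
At the minimum of AVC, MC = AVC. MC = 86 - 32y + 3y^2; setting MC = AVC gives 2y^2 - 16y = 0, so y = 8. min AVC = 22.
So the shutdown price is $22.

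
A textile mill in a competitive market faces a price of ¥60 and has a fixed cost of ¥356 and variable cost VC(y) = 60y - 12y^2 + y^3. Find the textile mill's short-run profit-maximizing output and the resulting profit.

Profit = -¥100 at y = 8

AVC = 60 - 12y + y^2 has its minimum ¥24 at y = 6; price ¥60 clears that bar, so the firm operates.
With MC = 60 - 24y + 3y^2, P = MC on the upward-sloping part at y* = 8.
TR = 60·8 = 480. TC = 356 + 224 = 580. Profit = 480 − 580 = -¥100.
By producing, the firm covers all variable cost plus ¥256 of fixed cost; shutting down would lose the full ¥356.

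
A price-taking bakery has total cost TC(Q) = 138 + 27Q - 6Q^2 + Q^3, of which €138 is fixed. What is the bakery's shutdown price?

Short-run supply begins at min AVC. From VC = 27Q - 6Q^2 + Q^3, AVC = 27 - 6Q + Q^2.
dAVC/dQ = -6 + 2Q = 0 gives Q = 3. min AVC = 27 - 6·3 + 3^2 = 18.
The firm shuts down for any P below €18.

€18 per unit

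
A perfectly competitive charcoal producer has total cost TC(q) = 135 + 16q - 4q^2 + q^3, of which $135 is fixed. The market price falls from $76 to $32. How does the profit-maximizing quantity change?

MC = 16 - 8q + 3q^2; the shutdown threshold is min AVC = $12 (at q = 2).
At P = $76 ≥ min AVC, set P = MC on the rising branch: q = 6.
At P = $32 ≥ min AVC, set P = MC: q = 4. The firm stays open but cuts output.

Output falls from 6 to 4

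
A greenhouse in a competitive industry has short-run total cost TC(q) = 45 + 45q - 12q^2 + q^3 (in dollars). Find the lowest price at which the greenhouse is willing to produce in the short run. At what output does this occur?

$9 per unit, at q = 6

Short-run supply begins at min AVC. From VC = 45q - 12q^2 + q^3, AVC = 45 - 12q + q^2.
dAVC/dq = -12 + 2q = 0 gives q = 6. min AVC = 45 - 12·6 + 6^2 = 9.
The firm shuts down for any P below $9.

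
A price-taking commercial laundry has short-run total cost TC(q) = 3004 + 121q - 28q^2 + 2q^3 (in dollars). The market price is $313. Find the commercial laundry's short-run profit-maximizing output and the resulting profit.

AVC = 121 - 28q + 2q^2 has its minimum $23 at q = 7; price $313 clears that bar, so the firm operates.
With MC = 121 - 56q + 6q^2, P = MC on the upward-sloping part at q* = 12.
TR = 313·12 = 3756. TC = 3004 + 876 = 3880. Profit = 3756 − 3880 = -$124.
By producing, the firm covers all variable cost plus $2880 of fixed cost; shutting down would lose the full $3004.

Profit = -$124 at q = 12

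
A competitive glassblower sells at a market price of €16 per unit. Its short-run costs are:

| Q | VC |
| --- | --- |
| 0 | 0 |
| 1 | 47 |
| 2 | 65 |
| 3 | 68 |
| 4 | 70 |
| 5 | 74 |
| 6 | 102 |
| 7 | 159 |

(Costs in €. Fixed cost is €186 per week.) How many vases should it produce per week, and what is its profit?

Compute π = P·Q − TC at each output: Q=0: -186; Q=1: -217; Q=2: -219; Q=3: -206; Q=4: -192; Q=5: -180; Q=6: -192; Q=7: -233.
Profit is maximized at Q = 5. AVC there is 74/5 = €14.80 ≤ P, so producing beats shutting down (which would give -€186).

Q = 5; profit = -€180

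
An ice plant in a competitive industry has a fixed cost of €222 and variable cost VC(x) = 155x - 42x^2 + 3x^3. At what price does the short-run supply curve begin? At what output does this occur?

Short-run supply begins at min AVC. From VC = 155x - 42x^2 + 3x^3, AVC = 155 - 42x + 3x^2.
dAVC/dx = -42 + 6x = 0 gives x = 7. min AVC = 155 - 42·7 + 3·7^2 = 8.
For P < €8 the firm produces nothing.

€8 per unit, at x = 7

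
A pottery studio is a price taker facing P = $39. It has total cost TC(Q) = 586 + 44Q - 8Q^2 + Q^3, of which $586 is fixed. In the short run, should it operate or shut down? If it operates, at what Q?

From TC, MC = TC'(Q) = 44 - 16Q + 3Q^2 and AVC = VC/Q = 44 - 8Q + Q^2.
AVC is minimized where dAVC/dQ = -8 + 2Q = 0, at Q = 4; min AVC = 44 - 8·4 + 4^2 = $28.
P = $39 exceeds min AVC = $28, so the firm stays open.
Solving P = MC: 5 - 16Q + 3Q^2 = 0 ⇒ Q = 1/3 or 5. On the upward-sloping branch, Q* = 5.
Check: AVC at Q = 5 is $29 ≤ P, so revenue covers variable cost.
Profit = P·Q − TC = 39·5 − 731 = -$536, a loss, but smaller than the $586 fixed cost the firm would lose by shutting down.

Produce at Q = 5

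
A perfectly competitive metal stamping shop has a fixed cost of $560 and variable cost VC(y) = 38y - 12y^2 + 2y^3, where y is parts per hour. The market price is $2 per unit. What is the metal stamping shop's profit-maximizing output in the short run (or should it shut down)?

Shut down

Strip out fixed cost: VC = 38y - 12y^2 + 2y^3. Then AVC = 38 - 12y + 2y^2 and MC = 38 - 24y + 6y^2.
AVC is minimized where dAVC/dy = -12 + 4y = 0, at y = 3; min AVC = 38 - 12·3 + 2·3^2 = $20.
P = $2 lies below min AVC = $20; no output level covers variable cost.
The firm minimizes its loss by shutting down and losing only its fixed cost of $560.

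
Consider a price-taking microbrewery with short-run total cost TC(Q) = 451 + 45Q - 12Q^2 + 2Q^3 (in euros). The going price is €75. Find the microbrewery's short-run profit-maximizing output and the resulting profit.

AVC = 45 - 12Q + 2Q^2 has its minimum €27 at Q = 3; price €75 clears that bar, so the firm operates.
With MC = 45 - 24Q + 6Q^2, P = MC on the upward-sloping part at Q* = 5.
TR = 75·5 = 375. TC = 451 + 175 = 626. Profit = 375 − 626 = -€251.
Shutting down would mean losing the fixed cost of €451, so operating at a loss of €251 is better by €200.

Profit = -€251 at Q = 5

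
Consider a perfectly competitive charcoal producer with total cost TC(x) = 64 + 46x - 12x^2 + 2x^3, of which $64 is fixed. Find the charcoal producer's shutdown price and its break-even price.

AVC = 46 - 12x + 2x^2; minimized at x = 3, giving min AVC = $28. That is the shutdown price.
ATC = 64/x + 46 - 12x + 2x^2. Setting dATC/dx = −64/x^2 − 12 + 4x = 0 gives x = 4 (since 4·4^3 − 12·4^2 = 64).
min ATC = 64/4 + 46 − 12·4 + 2·4^2 = $46. That is the break-even price.
For $28 ≤ P < $46 the firm produces at a loss; below $28 it shuts down.

Shutdown price = $28; break-even price = $46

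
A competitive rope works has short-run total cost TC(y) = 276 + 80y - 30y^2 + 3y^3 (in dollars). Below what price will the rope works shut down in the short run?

$5 per unit

The shutdown price is the minimum of AVC. VC = 80y - 30y^2 + 3y^3, so AVC = 80 - 30y + 3y^2.
dAVC/dy = -30 + 6y = 0 gives y = 5. min AVC = 80 - 30·5 + 3·5^2 = 5.
So the shutdown price is $5.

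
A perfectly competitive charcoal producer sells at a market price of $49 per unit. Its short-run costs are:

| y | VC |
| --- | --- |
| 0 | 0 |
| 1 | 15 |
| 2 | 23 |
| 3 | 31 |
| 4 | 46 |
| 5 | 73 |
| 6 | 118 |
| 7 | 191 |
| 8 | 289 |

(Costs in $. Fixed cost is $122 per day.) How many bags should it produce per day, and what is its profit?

y = 6; profit = $54

Compute π = P·y − TC at each output: y=0: -122; y=1: -88; y=2: -47; y=3: -6; y=4: 28; y=5: 50; y=6: 54; y=7: 30; y=8: -19.
Profit is maximized at y = 6. AVC there is 118/6 = $19.67 ≤ P, so producing beats shutting down (which would give -$122).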